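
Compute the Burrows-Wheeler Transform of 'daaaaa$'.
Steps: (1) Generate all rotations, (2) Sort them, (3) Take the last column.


Rotations (sorted):
  0: $daaaaa -> last char: a
  1: a$daaaa -> last char: a
  2: aa$daaa -> last char: a
  3: aaa$daa -> last char: a
  4: aaaa$da -> last char: a
  5: aaaaa$d -> last char: d
  6: daaaaa$ -> last char: $


BWT = aaaaad$


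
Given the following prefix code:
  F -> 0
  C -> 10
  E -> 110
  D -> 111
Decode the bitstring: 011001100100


Decoding step by step:
Bits 0 -> F
Bits 110 -> E
Bits 0 -> F
Bits 110 -> E
Bits 0 -> F
Bits 10 -> C
Bits 0 -> F


Decoded message: FEFEFCF


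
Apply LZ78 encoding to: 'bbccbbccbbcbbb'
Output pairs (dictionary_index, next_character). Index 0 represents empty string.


LZ78 encoding steps:
Dictionary: {0: ''}
Step 1: w='' (idx 0), next='b' -> output (0, 'b'), add 'b' as idx 1
Step 2: w='b' (idx 1), next='c' -> output (1, 'c'), add 'bc' as idx 2
Step 3: w='' (idx 0), next='c' -> output (0, 'c'), add 'c' as idx 3
Step 4: w='b' (idx 1), next='b' -> output (1, 'b'), add 'bb' as idx 4
Step 5: w='c' (idx 3), next='c' -> output (3, 'c'), add 'cc' as idx 5
Step 6: w='bb' (idx 4), next='c' -> output (4, 'c'), add 'bbc' as idx 6
Step 7: w='bb' (idx 4), next='b' -> output (4, 'b'), add 'bbb' as idx 7


Encoded: [(0, 'b'), (1, 'c'), (0, 'c'), (1, 'b'), (3, 'c'), (4, 'c'), (4, 'b')]


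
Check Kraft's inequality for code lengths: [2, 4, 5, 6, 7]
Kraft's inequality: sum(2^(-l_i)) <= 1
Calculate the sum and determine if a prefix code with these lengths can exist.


Sum = 2^(-2) + 2^(-4) + 2^(-5) + 2^(-6) + 2^(-7)
    = 0.25 + 0.0625 + 0.03125 + 0.015625 + 0.0078125
    = 47/128 = 0.3671875
Since 0.3671875 <= 1, Kraft's inequality IS satisfied.
A prefix code with these lengths CAN exist.

Kraft sum = 0.3671875. Satisfied.


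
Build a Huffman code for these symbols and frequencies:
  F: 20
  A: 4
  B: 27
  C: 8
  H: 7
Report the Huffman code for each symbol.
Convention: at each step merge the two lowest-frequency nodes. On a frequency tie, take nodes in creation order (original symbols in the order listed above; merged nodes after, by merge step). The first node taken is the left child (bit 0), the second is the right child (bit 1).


Huffman tree construction:
Step 1: Merge A(4) + H(7) = 11
Step 2: Merge C(8) + (A+H)(11) = 19
Step 3: Merge (C+(A+H))(19) + F(20) = 39
Step 4: Merge B(27) + ((C+(A+H))+F)(39) = 66
Read each symbol's code off the tree from the root (left child = 0, right child = 1).

Codes:
  F: 11 (length 2)
  A: 1010 (length 4)
  B: 0 (length 1)
  C: 100 (length 3)
  H: 1011 (length 4)
Average code length: 135/66 = 2.0455 bits/symbol


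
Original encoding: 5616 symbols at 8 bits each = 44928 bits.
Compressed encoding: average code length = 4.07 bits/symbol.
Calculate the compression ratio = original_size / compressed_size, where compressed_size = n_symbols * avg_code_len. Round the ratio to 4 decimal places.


original_size = n_symbols * orig_bits = 5616 * 8 = 44928 bits
compressed_size = n_symbols * avg_code_len = 5616 * 4.07 = 22857.12 bits
ratio = original_size / compressed_size = 44928 / 22857.12 = 1.9656

Compression ratio = 1.9656


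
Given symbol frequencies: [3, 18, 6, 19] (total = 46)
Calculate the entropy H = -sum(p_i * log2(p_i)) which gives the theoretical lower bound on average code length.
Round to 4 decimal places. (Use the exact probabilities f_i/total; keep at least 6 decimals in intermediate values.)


Per-symbol terms -p_i * log2(p_i) with p_i = f_i/46:
  p = 3/46 = 0.065217: log2(p) = -3.938599, -p*log2(p) = 0.256865
  p = 18/46 = 0.391304: log2(p) = -1.353637, -p*log2(p) = 0.529684
  p = 6/46 = 0.130435: log2(p) = -2.938599, -p*log2(p) = 0.383296
  p = 19/46 = 0.413043: log2(p) = -1.275634, -p*log2(p) = 0.526892
H = 0.256865 + 0.529684 + 0.383296 + 0.526892 = 1.696737

H = 1.6967 bits/symbol


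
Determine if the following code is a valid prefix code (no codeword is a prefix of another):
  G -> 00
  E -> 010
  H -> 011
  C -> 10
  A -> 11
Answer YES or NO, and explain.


Checking each pair (does one codeword prefix another?):
  G='00' vs E='010': no prefix
  G='00' vs H='011': no prefix
  G='00' vs C='10': no prefix
  G='00' vs A='11': no prefix
  E='010' vs G='00': no prefix
  E='010' vs H='011': no prefix
  E='010' vs C='10': no prefix
  E='010' vs A='11': no prefix
  H='011' vs G='00': no prefix
  H='011' vs E='010': no prefix
  H='011' vs C='10': no prefix
  H='011' vs A='11': no prefix
  C='10' vs G='00': no prefix
  C='10' vs E='010': no prefix
  C='10' vs H='011': no prefix
  C='10' vs A='11': no prefix
  A='11' vs G='00': no prefix
  A='11' vs E='010': no prefix
  A='11' vs H='011': no prefix
  A='11' vs C='10': no prefix
No violation found over all pairs.

YES -- this is a valid prefix code. No codeword is a prefix of any other codeword.


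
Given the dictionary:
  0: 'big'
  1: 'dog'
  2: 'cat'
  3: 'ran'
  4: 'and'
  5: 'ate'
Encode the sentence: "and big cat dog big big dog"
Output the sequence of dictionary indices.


Look up each word in the dictionary:
  'and' -> 4
  'big' -> 0
  'cat' -> 2
  'dog' -> 1
  'big' -> 0
  'big' -> 0
  'dog' -> 1

Encoded: [4, 0, 2, 1, 0, 0, 1]


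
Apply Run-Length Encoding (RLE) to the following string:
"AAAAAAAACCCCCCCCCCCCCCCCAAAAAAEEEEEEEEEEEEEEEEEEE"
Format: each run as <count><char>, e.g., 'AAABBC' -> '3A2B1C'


Scanning runs left to right:
  i=0: run of 'A' x 8 -> '8A'
  i=8: run of 'C' x 16 -> '16C'
  i=24: run of 'A' x 6 -> '6A'
  i=30: run of 'E' x 19 -> '19E'

RLE = 8A16C6A19E


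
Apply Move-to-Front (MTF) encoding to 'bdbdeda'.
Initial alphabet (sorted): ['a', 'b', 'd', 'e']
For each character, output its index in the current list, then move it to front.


MTF encoding:
'b': index 1 in ['a', 'b', 'd', 'e'] -> ['b', 'a', 'd', 'e']
'd': index 2 in ['b', 'a', 'd', 'e'] -> ['d', 'b', 'a', 'e']
'b': index 1 in ['d', 'b', 'a', 'e'] -> ['b', 'd', 'a', 'e']
'd': index 1 in ['b', 'd', 'a', 'e'] -> ['d', 'b', 'a', 'e']
'e': index 3 in ['d', 'b', 'a', 'e'] -> ['e', 'd', 'b', 'a']
'd': index 1 in ['e', 'd', 'b', 'a'] -> ['d', 'e', 'b', 'a']
'a': index 3 in ['d', 'e', 'b', 'a'] -> ['a', 'd', 'e', 'b']


Output: [1, 2, 1, 1, 3, 1, 3]


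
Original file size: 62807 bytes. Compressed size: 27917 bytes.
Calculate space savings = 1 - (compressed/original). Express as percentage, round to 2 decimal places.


ratio = compressed/original = 27917/62807 = 0.444489
savings = 1 - ratio = 1 - 0.444489 = 0.555511
as a percentage: 0.555511 * 100 = 55.55%

Space savings = 1 - 27917/62807 = 55.55%


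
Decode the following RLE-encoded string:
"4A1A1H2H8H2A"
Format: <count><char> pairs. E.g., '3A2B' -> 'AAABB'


Expanding each <count><char> pair:
  4A -> 'AAAA'
  1A -> 'A'
  1H -> 'H'
  2H -> 'HH'
  8H -> 'HHHHHHHH'
  2A -> 'AA'

Decoded = AAAAAHHHHHHHHHHHAA


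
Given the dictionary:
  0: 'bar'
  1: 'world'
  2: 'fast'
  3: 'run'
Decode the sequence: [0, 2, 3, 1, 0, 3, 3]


Look up each index in the dictionary:
  0 -> 'bar'
  2 -> 'fast'
  3 -> 'run'
  1 -> 'world'
  0 -> 'bar'
  3 -> 'run'
  3 -> 'run'

Decoded: "bar fast run world bar run run"


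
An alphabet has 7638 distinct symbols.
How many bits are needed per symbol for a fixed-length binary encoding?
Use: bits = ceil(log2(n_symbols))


log2(7638) = 12.899
Bracket: 2^12 = 4096 < 7638 <= 2^13 = 8192
So ceil(log2(7638)) = 13

bits = ceil(log2(7638)) = ceil(12.899) = 13 bits


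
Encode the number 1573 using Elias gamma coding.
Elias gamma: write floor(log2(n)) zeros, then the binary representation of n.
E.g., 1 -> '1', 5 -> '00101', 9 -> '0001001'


num_bits = floor(log2(1573)) + 1 = 11
leading_zeros = num_bits - 1 = 10
binary(1573) = 11000100101

Elias gamma(1573) = '0000000000' + '11000100101' = 000000000011000100101 (21 bits)


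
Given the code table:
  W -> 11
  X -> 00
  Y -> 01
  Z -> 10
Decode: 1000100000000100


Decoding:
10 -> Z
00 -> X
10 -> Z
00 -> X
00 -> X
00 -> X
01 -> Y
00 -> X


Result: ZXZXXXYX


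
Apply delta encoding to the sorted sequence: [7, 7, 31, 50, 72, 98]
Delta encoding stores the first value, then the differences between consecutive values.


First value: 7
Deltas:
  7 - 7 = 0
  31 - 7 = 24
  50 - 31 = 19
  72 - 50 = 22
  98 - 72 = 26


Delta encoded: [7, 0, 24, 19, 22, 26]


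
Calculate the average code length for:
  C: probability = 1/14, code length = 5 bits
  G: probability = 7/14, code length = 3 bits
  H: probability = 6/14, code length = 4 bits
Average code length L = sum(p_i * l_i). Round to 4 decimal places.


Weighted contributions p_i * l_i:
  C: (1/14) * 5 = 5/14
  G: (7/14) * 3 = 21/14
  H: (6/14) * 4 = 24/14
Sum = (5 + 21 + 24)/14 = 50/14

L = 50/14 = 3.5714 bits/symbol


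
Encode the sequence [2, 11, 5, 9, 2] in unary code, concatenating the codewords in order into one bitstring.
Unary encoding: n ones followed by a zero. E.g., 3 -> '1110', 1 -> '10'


Encode each number as n ones followed by a terminating 0:
  2 -> 110 (3 bits)
  11 -> 111111111110 (12 bits)
  5 -> 111110 (6 bits)
  9 -> 1111111110 (10 bits)
  2 -> 110 (3 bits)
Total length = 3 + 12 + 6 + 10 + 3 = 34 bits.

Unary([2, 11, 5, 9, 2]) = 1101111111111101111101111111110110 (34 bits)


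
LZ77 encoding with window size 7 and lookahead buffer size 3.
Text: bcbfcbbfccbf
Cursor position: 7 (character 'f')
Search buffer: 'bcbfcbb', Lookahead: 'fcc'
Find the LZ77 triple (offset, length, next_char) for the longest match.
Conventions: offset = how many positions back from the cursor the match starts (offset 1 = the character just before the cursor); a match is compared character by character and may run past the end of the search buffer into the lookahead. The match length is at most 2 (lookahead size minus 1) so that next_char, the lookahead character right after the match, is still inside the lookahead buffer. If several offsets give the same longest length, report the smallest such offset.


Try each offset into the search buffer:
  offset=1 (pos 6, char 'b'): match length 0
  offset=2 (pos 5, char 'b'): match length 0
  offset=3 (pos 4, char 'c'): match length 0
  offset=4 (pos 3, char 'f'): match length 2
  offset=5 (pos 2, char 'b'): match length 0
  offset=6 (pos 1, char 'c'): match length 0
  offset=7 (pos 0, char 'b'): match length 0
Longest match has length 2 at offset 4.
next_char = character at position 7 + 2 = 9 -> 'c'

Best match: offset=4, length=2 (matching 'fc' starting at position 3)
LZ77 triple: (4, 2, 'c')


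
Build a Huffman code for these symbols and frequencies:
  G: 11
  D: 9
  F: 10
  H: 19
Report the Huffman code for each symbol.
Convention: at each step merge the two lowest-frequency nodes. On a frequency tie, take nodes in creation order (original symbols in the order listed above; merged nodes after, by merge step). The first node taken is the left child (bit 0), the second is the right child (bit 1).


Huffman tree construction:
Step 1: Merge D(9) + F(10) = 19
Step 2: Merge G(11) + H(19) = 30
Step 3: Merge (D+F)(19) + (G+H)(30) = 49
Read each symbol's code off the tree from the root (left child = 0, right child = 1).

Codes:
  G: 10 (length 2)
  D: 00 (length 2)
  F: 01 (length 2)
  H: 11 (length 2)
Average code length: 98/49 = 2.0000 bits/symbol


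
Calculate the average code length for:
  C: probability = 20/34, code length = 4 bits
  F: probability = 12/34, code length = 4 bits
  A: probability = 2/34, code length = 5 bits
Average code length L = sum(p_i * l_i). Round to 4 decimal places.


Weighted contributions p_i * l_i:
  C: (20/34) * 4 = 80/34
  F: (12/34) * 4 = 48/34
  A: (2/34) * 5 = 10/34
Sum = (80 + 48 + 10)/34 = 138/34

L = 138/34 = 4.0588 bits/symbol


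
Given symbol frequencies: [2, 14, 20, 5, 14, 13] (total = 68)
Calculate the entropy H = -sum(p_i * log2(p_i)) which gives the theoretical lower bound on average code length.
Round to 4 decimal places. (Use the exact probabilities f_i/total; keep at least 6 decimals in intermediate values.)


Per-symbol terms -p_i * log2(p_i) with p_i = f_i/68:
  p = 2/68 = 0.029412: log2(p) = -5.087463, -p*log2(p) = 0.149631
  p = 14/68 = 0.205882: log2(p) = -2.280108, -p*log2(p) = 0.469434
  p = 20/68 = 0.294118: log2(p) = -1.765535, -p*log2(p) = 0.519275
  p = 5/68 = 0.073529: log2(p) = -3.765535, -p*log2(p) = 0.276878
  p = 14/68 = 0.205882: log2(p) = -2.280108, -p*log2(p) = 0.469434
  p = 13/68 = 0.191176: log2(p) = -2.387023, -p*log2(p) = 0.456343
H = 0.149631 + 0.469434 + 0.519275 + 0.276878 + 0.469434 + 0.456343 = 2.340995

H = 2.341 bits/symbol


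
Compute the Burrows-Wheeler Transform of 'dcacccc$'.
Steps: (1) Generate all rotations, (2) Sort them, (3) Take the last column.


Rotations (sorted):
  0: $dcacccc -> last char: c
  1: acccc$dc -> last char: c
  2: c$dcaccc -> last char: c
  3: cacccc$d -> last char: d
  4: cc$dcacc -> last char: c
  5: ccc$dcac -> last char: c
  6: cccc$dca -> last char: a
  7: dcacccc$ -> last char: $


BWT = cccdcca$


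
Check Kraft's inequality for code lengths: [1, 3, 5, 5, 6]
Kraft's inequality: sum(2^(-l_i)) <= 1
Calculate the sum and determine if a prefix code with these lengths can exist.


Sum = 2^(-1) + 2^(-3) + 2^(-5) + 2^(-5) + 2^(-6)
    = 0.5 + 0.125 + 0.03125 + 0.03125 + 0.015625
    = 45/64 = 0.703125
Since 0.703125 <= 1, Kraft's inequality IS satisfied.
A prefix code with these lengths CAN exist.

Kraft sum = 0.703125. Satisfied.


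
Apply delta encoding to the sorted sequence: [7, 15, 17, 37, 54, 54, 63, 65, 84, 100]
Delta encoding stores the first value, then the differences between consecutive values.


First value: 7
Deltas:
  15 - 7 = 8
  17 - 15 = 2
  37 - 17 = 20
  54 - 37 = 17
  54 - 54 = 0
  63 - 54 = 9
  65 - 63 = 2
  84 - 65 = 19
  100 - 84 = 16


Delta encoded: [7, 8, 2, 20, 17, 0, 9, 2, 19, 16]


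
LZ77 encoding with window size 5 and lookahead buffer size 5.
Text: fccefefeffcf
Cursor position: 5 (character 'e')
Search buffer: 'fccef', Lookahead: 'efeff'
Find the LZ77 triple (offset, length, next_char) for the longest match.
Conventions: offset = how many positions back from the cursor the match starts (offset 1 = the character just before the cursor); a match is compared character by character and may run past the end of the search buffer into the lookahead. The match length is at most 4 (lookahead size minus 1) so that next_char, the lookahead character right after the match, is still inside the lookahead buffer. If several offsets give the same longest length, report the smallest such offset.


Try each offset into the search buffer:
  offset=1 (pos 4, char 'f'): match length 0
  offset=2 (pos 3, char 'e'): match length 4
  offset=3 (pos 2, char 'c'): match length 0
  offset=4 (pos 1, char 'c'): match length 0
  offset=5 (pos 0, char 'f'): match length 0
Longest match has length 4 at offset 2.
next_char = character at position 5 + 4 = 9 -> 'f'

Best match: offset=2, length=4 (matching 'efef' starting at position 3)
LZ77 triple: (2, 4, 'f')


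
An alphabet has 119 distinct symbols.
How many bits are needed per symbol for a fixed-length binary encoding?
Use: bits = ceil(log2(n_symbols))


log2(119) = 6.8948
Bracket: 2^6 = 64 < 119 <= 2^7 = 128
So ceil(log2(119)) = 7

bits = ceil(log2(119)) = ceil(6.8948) = 7 bits


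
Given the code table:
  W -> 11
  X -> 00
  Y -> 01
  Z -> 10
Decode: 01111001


Decoding:
01 -> Y
11 -> W
10 -> Z
01 -> Y


Result: YWZY


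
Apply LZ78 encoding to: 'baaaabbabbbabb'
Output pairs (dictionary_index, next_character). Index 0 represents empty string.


LZ78 encoding steps:
Dictionary: {0: ''}
Step 1: w='' (idx 0), next='b' -> output (0, 'b'), add 'b' as idx 1
Step 2: w='' (idx 0), next='a' -> output (0, 'a'), add 'a' as idx 2
Step 3: w='a' (idx 2), next='a' -> output (2, 'a'), add 'aa' as idx 3
Step 4: w='a' (idx 2), next='b' -> output (2, 'b'), add 'ab' as idx 4
Step 5: w='b' (idx 1), next='a' -> output (1, 'a'), add 'ba' as idx 5
Step 6: w='b' (idx 1), next='b' -> output (1, 'b'), add 'bb' as idx 6
Step 7: w='ba' (idx 5), next='b' -> output (5, 'b'), add 'bab' as idx 7
Step 8: w='b' (idx 1), end of input -> output (1, '')


Encoded: [(0, 'b'), (0, 'a'), (2, 'a'), (2, 'b'), (1, 'a'), (1, 'b'), (5, 'b'), (1, '')]


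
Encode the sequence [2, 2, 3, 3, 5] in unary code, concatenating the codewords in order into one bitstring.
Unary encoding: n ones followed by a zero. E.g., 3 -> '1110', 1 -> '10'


Encode each number as n ones followed by a terminating 0:
  2 -> 110 (3 bits)
  2 -> 110 (3 bits)
  3 -> 1110 (4 bits)
  3 -> 1110 (4 bits)
  5 -> 111110 (6 bits)
Total length = 3 + 3 + 4 + 4 + 6 = 20 bits.

Unary([2, 2, 3, 3, 5]) = 11011011101110111110 (20 bits)


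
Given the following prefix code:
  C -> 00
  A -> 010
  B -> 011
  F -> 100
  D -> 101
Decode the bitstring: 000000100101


Decoding step by step:
Bits 00 -> C
Bits 00 -> C
Bits 00 -> C
Bits 100 -> F
Bits 101 -> D


Decoded message: CCCFD


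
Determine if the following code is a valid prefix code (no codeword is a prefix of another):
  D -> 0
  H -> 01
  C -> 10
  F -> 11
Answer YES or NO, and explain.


Checking each pair (does one codeword prefix another?):
  D='0' vs H='01': prefix -- VIOLATION

NO -- this is NOT a valid prefix code. D (0) is a prefix of H (01).


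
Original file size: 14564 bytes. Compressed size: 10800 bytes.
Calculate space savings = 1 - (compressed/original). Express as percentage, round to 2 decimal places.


ratio = compressed/original = 10800/14564 = 0.741555
savings = 1 - ratio = 1 - 0.741555 = 0.258445
as a percentage: 0.258445 * 100 = 25.84%

Space savings = 1 - 10800/14564 = 25.84%


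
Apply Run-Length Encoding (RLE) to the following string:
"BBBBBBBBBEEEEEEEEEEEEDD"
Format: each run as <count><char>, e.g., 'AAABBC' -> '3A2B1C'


Scanning runs left to right:
  i=0: run of 'B' x 9 -> '9B'
  i=9: run of 'E' x 12 -> '12E'
  i=21: run of 'D' x 2 -> '2D'

RLE = 9B12E2D


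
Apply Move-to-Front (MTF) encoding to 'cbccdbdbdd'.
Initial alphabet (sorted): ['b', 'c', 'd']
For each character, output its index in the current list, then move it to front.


MTF encoding:
'c': index 1 in ['b', 'c', 'd'] -> ['c', 'b', 'd']
'b': index 1 in ['c', 'b', 'd'] -> ['b', 'c', 'd']
'c': index 1 in ['b', 'c', 'd'] -> ['c', 'b', 'd']
'c': index 0 in ['c', 'b', 'd'] -> ['c', 'b', 'd']
'd': index 2 in ['c', 'b', 'd'] -> ['d', 'c', 'b']
'b': index 2 in ['d', 'c', 'b'] -> ['b', 'd', 'c']
'd': index 1 in ['b', 'd', 'c'] -> ['d', 'b', 'c']
'b': index 1 in ['d', 'b', 'c'] -> ['b', 'd', 'c']
'd': index 1 in ['b', 'd', 'c'] -> ['d', 'b', 'c']
'd': index 0 in ['d', 'b', 'c'] -> ['d', 'b', 'c']


Output: [1, 1, 1, 0, 2, 2, 1, 1, 1, 0]


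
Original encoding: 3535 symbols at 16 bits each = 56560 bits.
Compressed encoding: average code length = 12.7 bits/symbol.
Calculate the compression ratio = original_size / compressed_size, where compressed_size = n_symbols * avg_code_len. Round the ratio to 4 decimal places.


original_size = n_symbols * orig_bits = 3535 * 16 = 56560 bits
compressed_size = n_symbols * avg_code_len = 3535 * 12.7 = 44894.5 bits
ratio = original_size / compressed_size = 56560 / 44894.5 = 1.2598

Compression ratio = 1.2598


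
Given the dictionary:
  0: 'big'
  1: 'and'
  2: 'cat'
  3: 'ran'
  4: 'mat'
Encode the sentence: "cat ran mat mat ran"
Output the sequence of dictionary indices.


Look up each word in the dictionary:
  'cat' -> 2
  'ran' -> 3
  'mat' -> 4
  'mat' -> 4
  'ran' -> 3

Encoded: [2, 3, 4, 4, 3]


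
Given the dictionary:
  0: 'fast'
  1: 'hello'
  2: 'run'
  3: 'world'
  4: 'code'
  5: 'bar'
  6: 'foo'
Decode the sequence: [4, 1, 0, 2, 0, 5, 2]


Look up each index in the dictionary:
  4 -> 'code'
  1 -> 'hello'
  0 -> 'fast'
  2 -> 'run'
  0 -> 'fast'
  5 -> 'bar'
  2 -> 'run'

Decoded: "code hello fast run fast bar run"


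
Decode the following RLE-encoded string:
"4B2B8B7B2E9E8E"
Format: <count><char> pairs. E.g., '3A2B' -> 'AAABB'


Expanding each <count><char> pair:
  4B -> 'BBBB'
  2B -> 'BB'
  8B -> 'BBBBBBBB'
  7B -> 'BBBBBBB'
  2E -> 'EE'
  9E -> 'EEEEEEEEE'
  8E -> 'EEEEEEEE'

Decoded = BBBBBBBBBBBBBBBBBBBBBEEEEEEEEEEEEEEEEEEE


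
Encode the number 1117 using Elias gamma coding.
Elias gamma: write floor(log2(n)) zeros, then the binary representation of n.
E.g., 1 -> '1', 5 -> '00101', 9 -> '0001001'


num_bits = floor(log2(1117)) + 1 = 11
leading_zeros = num_bits - 1 = 10
binary(1117) = 10001011101

Elias gamma(1117) = '0000000000' + '10001011101' = 000000000010001011101 (21 bits)


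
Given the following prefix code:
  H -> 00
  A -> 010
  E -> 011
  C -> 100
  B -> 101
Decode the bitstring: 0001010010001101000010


Decoding step by step:
Bits 00 -> H
Bits 010 -> A
Bits 100 -> C
Bits 100 -> C
Bits 011 -> E
Bits 010 -> A
Bits 00 -> H
Bits 010 -> A


Decoded message: HACCEAHA


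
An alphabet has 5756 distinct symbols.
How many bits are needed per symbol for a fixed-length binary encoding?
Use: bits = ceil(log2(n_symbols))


log2(5756) = 12.4909
Bracket: 2^12 = 4096 < 5756 <= 2^13 = 8192
So ceil(log2(5756)) = 13

bits = ceil(log2(5756)) = ceil(12.4909) = 13 bits


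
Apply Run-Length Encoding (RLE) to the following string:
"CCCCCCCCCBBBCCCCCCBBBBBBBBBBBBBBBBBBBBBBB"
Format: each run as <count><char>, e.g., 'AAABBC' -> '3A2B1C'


Scanning runs left to right:
  i=0: run of 'C' x 9 -> '9C'
  i=9: run of 'B' x 3 -> '3B'
  i=12: run of 'C' x 6 -> '6C'
  i=18: run of 'B' x 23 -> '23B'

RLE = 9C3B6C23B


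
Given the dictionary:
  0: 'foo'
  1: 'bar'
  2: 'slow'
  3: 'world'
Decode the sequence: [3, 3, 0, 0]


Look up each index in the dictionary:
  3 -> 'world'
  3 -> 'world'
  0 -> 'foo'
  0 -> 'foo'

Decoded: "world world foo foo"


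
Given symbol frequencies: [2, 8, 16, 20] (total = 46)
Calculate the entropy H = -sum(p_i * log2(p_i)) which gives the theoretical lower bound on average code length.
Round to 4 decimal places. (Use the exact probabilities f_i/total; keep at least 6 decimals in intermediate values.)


Per-symbol terms -p_i * log2(p_i) with p_i = f_i/46:
  p = 2/46 = 0.043478: log2(p) = -4.523562, -p*log2(p) = 0.196677
  p = 8/46 = 0.173913: log2(p) = -2.523562, -p*log2(p) = 0.438880
  p = 16/46 = 0.347826: log2(p) = -1.523562, -p*log2(p) = 0.529935
  p = 20/46 = 0.434783: log2(p) = -1.201634, -p*log2(p) = 0.522450
H = 0.196677 + 0.438880 + 0.529935 + 0.522450 = 1.687942

H = 1.6879 bits/symbol


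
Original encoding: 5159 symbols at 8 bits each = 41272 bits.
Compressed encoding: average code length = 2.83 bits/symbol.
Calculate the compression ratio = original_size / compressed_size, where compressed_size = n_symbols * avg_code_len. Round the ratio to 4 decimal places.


original_size = n_symbols * orig_bits = 5159 * 8 = 41272 bits
compressed_size = n_symbols * avg_code_len = 5159 * 2.83 = 14599.97 bits
ratio = original_size / compressed_size = 41272 / 14599.97 = 2.8269

Compression ratio = 2.8269


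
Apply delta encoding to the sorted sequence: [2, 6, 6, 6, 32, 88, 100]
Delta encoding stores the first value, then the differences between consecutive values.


First value: 2
Deltas:
  6 - 2 = 4
  6 - 6 = 0
  6 - 6 = 0
  32 - 6 = 26
  88 - 32 = 56
  100 - 88 = 12


Delta encoded: [2, 4, 0, 0, 26, 56, 12]


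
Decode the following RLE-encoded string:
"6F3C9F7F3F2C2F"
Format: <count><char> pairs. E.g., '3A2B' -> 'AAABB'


Expanding each <count><char> pair:
  6F -> 'FFFFFF'
  3C -> 'CCC'
  9F -> 'FFFFFFFFF'
  7F -> 'FFFFFFF'
  3F -> 'FFF'
  2C -> 'CC'
  2F -> 'FF'

Decoded = FFFFFFCCCFFFFFFFFFFFFFFFFFFFCCFF


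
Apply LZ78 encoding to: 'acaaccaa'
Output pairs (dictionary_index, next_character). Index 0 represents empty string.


LZ78 encoding steps:
Dictionary: {0: ''}
Step 1: w='' (idx 0), next='a' -> output (0, 'a'), add 'a' as idx 1
Step 2: w='' (idx 0), next='c' -> output (0, 'c'), add 'c' as idx 2
Step 3: w='a' (idx 1), next='a' -> output (1, 'a'), add 'aa' as idx 3
Step 4: w='c' (idx 2), next='c' -> output (2, 'c'), add 'cc' as idx 4
Step 5: w='aa' (idx 3), end of input -> output (3, '')


Encoded: [(0, 'a'), (0, 'c'), (1, 'a'), (2, 'c'), (3, '')]


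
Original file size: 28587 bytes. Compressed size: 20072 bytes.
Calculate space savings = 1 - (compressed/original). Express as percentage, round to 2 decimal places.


ratio = compressed/original = 20072/28587 = 0.702137
savings = 1 - ratio = 1 - 0.702137 = 0.297863
as a percentage: 0.297863 * 100 = 29.79%

Space savings = 1 - 20072/28587 = 29.79%


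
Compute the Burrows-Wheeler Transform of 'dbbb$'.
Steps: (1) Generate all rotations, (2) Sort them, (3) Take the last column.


Rotations (sorted):
  0: $dbbb -> last char: b
  1: b$dbb -> last char: b
  2: bb$db -> last char: b
  3: bbb$d -> last char: d
  4: dbbb$ -> last char: $


BWT = bbbd$


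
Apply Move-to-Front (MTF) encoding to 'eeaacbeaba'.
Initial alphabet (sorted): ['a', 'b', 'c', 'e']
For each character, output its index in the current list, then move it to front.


MTF encoding:
'e': index 3 in ['a', 'b', 'c', 'e'] -> ['e', 'a', 'b', 'c']
'e': index 0 in ['e', 'a', 'b', 'c'] -> ['e', 'a', 'b', 'c']
'a': index 1 in ['e', 'a', 'b', 'c'] -> ['a', 'e', 'b', 'c']
'a': index 0 in ['a', 'e', 'b', 'c'] -> ['a', 'e', 'b', 'c']
'c': index 3 in ['a', 'e', 'b', 'c'] -> ['c', 'a', 'e', 'b']
'b': index 3 in ['c', 'a', 'e', 'b'] -> ['b', 'c', 'a', 'e']
'e': index 3 in ['b', 'c', 'a', 'e'] -> ['e', 'b', 'c', 'a']
'a': index 3 in ['e', 'b', 'c', 'a'] -> ['a', 'e', 'b', 'c']
'b': index 2 in ['a', 'e', 'b', 'c'] -> ['b', 'a', 'e', 'c']
'a': index 1 in ['b', 'a', 'e', 'c'] -> ['a', 'b', 'e', 'c']


Output: [3, 0, 1, 0, 3, 3, 3, 3, 2, 1]


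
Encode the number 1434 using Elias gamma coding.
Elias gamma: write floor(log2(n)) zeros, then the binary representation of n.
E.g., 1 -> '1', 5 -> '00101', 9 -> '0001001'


num_bits = floor(log2(1434)) + 1 = 11
leading_zeros = num_bits - 1 = 10
binary(1434) = 10110011010

Elias gamma(1434) = '0000000000' + '10110011010' = 000000000010110011010 (21 bits)


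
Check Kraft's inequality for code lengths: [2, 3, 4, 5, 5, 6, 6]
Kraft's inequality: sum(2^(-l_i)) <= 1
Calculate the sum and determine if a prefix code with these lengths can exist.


Sum = 2^(-2) + 2^(-3) + 2^(-4) + 2^(-5) + 2^(-5) + 2^(-6) + 2^(-6)
    = 0.25 + 0.125 + 0.0625 + 0.03125 + 0.03125 + 0.015625 + 0.015625
    = 34/64 = 0.53125
Since 0.53125 <= 1, Kraft's inequality IS satisfied.
A prefix code with these lengths CAN exist.

Kraft sum = 0.53125. Satisfied.


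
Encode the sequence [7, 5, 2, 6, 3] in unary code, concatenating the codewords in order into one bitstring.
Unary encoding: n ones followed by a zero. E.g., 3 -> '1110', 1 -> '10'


Encode each number as n ones followed by a terminating 0:
  7 -> 11111110 (8 bits)
  5 -> 111110 (6 bits)
  2 -> 110 (3 bits)
  6 -> 1111110 (7 bits)
  3 -> 1110 (4 bits)
Total length = 8 + 6 + 3 + 7 + 4 = 28 bits.

Unary([7, 5, 2, 6, 3]) = 1111111011111011011111101110 (28 bits)


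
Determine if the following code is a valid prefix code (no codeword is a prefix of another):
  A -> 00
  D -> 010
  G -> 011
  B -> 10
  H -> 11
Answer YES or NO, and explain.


Checking each pair (does one codeword prefix another?):
  A='00' vs D='010': no prefix
  A='00' vs G='011': no prefix
  A='00' vs B='10': no prefix
  A='00' vs H='11': no prefix
  D='010' vs A='00': no prefix
  D='010' vs G='011': no prefix
  D='010' vs B='10': no prefix
  D='010' vs H='11': no prefix
  G='011' vs A='00': no prefix
  G='011' vs D='010': no prefix
  G='011' vs B='10': no prefix
  G='011' vs H='11': no prefix
  B='10' vs A='00': no prefix
  B='10' vs D='010': no prefix
  B='10' vs G='011': no prefix
  B='10' vs H='11': no prefix
  H='11' vs A='00': no prefix
  H='11' vs D='010': no prefix
  H='11' vs G='011': no prefix
  H='11' vs B='10': no prefix
No violation found over all pairs.

YES -- this is a valid prefix code. No codeword is a prefix of any other codeword.


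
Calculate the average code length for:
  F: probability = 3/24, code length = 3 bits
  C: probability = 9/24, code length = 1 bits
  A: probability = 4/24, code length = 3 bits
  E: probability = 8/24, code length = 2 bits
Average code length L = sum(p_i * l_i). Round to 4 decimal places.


Weighted contributions p_i * l_i:
  F: (3/24) * 3 = 9/24
  C: (9/24) * 1 = 9/24
  A: (4/24) * 3 = 12/24
  E: (8/24) * 2 = 16/24
Sum = (9 + 9 + 12 + 16)/24 = 46/24

L = 46/24 = 1.9167 bits/symbol


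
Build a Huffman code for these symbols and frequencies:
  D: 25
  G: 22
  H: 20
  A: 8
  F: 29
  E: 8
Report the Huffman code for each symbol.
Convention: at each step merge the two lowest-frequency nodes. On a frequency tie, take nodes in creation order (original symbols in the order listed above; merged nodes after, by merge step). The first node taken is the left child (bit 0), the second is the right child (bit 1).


Huffman tree construction:
Step 1: Merge A(8) + E(8) = 16
Step 2: Merge (A+E)(16) + H(20) = 36
Step 3: Merge G(22) + D(25) = 47
Step 4: Merge F(29) + ((A+E)+H)(36) = 65
Step 5: Merge (G+D)(47) + (F+((A+E)+H))(65) = 112
Read each symbol's code off the tree from the root (left child = 0, right child = 1).

Codes:
  D: 01 (length 2)
  G: 00 (length 2)
  H: 111 (length 3)
  A: 1100 (length 4)
  F: 10 (length 2)
  E: 1101 (length 4)
Average code length: 276/112 = 2.4643 bits/symbol


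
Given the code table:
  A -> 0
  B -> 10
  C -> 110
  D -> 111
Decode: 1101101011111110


Decoding:
110 -> C
110 -> C
10 -> B
111 -> D
111 -> D
10 -> B


Result: CCBDDB


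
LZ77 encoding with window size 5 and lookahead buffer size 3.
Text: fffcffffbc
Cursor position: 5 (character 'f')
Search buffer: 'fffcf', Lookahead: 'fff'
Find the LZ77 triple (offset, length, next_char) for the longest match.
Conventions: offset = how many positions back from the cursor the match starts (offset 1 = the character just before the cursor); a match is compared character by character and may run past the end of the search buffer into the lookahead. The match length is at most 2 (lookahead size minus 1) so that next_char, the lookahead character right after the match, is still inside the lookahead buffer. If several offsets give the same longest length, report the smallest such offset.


Try each offset into the search buffer:
  offset=1 (pos 4, char 'f'): match length 2
  offset=2 (pos 3, char 'c'): match length 0
  offset=3 (pos 2, char 'f'): match length 1
  offset=4 (pos 1, char 'f'): match length 2
  offset=5 (pos 0, char 'f'): match length 2
Longest match has length 2, found at offsets 1, 4, 5; take the smallest, offset 1.
next_char = character at position 5 + 2 = 7 -> 'f'

Best match: offset=1, length=2 (matching 'ff' starting at position 4)
LZ77 triple: (1, 2, 'f')


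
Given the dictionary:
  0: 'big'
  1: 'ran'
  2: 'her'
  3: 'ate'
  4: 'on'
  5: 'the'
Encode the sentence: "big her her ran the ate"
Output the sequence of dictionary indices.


Look up each word in the dictionary:
  'big' -> 0
  'her' -> 2
  'her' -> 2
  'ran' -> 1
  'the' -> 5
  'ate' -> 3

Encoded: [0, 2, 2, 1, 5, 3]


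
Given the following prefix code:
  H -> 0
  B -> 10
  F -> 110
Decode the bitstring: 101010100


Decoding step by step:
Bits 10 -> B
Bits 10 -> B
Bits 10 -> B
Bits 10 -> B
Bits 0 -> H


Decoded message: BBBBH


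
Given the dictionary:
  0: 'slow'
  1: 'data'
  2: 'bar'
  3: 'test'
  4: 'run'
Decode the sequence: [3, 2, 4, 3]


Look up each index in the dictionary:
  3 -> 'test'
  2 -> 'bar'
  4 -> 'run'
  3 -> 'test'

Decoded: "test bar run test"


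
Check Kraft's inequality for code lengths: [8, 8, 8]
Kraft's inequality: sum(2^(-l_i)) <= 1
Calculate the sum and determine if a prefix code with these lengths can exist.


Sum = 2^(-8) + 2^(-8) + 2^(-8)
    = 0.00390625 + 0.00390625 + 0.00390625
    = 3/256 = 0.01171875
Since 0.01171875 <= 1, Kraft's inequality IS satisfied.
A prefix code with these lengths CAN exist.

Kraft sum = 0.01171875. Satisfied.


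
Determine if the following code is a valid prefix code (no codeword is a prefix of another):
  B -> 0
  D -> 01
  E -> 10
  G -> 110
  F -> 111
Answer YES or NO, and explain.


Checking each pair (does one codeword prefix another?):
  B='0' vs D='01': prefix -- VIOLATION

NO -- this is NOT a valid prefix code. B (0) is a prefix of D (01).


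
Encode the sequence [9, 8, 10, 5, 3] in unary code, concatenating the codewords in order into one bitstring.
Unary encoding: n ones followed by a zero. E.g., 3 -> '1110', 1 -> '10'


Encode each number as n ones followed by a terminating 0:
  9 -> 1111111110 (10 bits)
  8 -> 111111110 (9 bits)
  10 -> 11111111110 (11 bits)
  5 -> 111110 (6 bits)
  3 -> 1110 (4 bits)
Total length = 10 + 9 + 11 + 6 + 4 = 40 bits.

Unary([9, 8, 10, 5, 3]) = 1111111110111111110111111111101111101110 (40 bits)


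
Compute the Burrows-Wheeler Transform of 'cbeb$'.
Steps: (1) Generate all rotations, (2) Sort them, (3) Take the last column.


Rotations (sorted):
  0: $cbeb -> last char: b
  1: b$cbe -> last char: e
  2: beb$c -> last char: c
  3: cbeb$ -> last char: $
  4: eb$cb -> last char: b


BWT = bec$b


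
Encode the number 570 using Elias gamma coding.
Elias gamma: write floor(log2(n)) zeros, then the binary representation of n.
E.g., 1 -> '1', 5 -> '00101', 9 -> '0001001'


num_bits = floor(log2(570)) + 1 = 10
leading_zeros = num_bits - 1 = 9
binary(570) = 1000111010

Elias gamma(570) = '000000000' + '1000111010' = 0000000001000111010 (19 bits)


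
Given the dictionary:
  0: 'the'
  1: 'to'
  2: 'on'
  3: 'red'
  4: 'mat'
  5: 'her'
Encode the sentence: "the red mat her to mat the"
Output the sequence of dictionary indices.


Look up each word in the dictionary:
  'the' -> 0
  'red' -> 3
  'mat' -> 4
  'her' -> 5
  'to' -> 1
  'mat' -> 4
  'the' -> 0

Encoded: [0, 3, 4, 5, 1, 4, 0]


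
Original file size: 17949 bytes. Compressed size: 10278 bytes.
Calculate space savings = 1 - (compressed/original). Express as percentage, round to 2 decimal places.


ratio = compressed/original = 10278/17949 = 0.572622
savings = 1 - ratio = 1 - 0.572622 = 0.427378
as a percentage: 0.427378 * 100 = 42.74%

Space savings = 1 - 10278/17949 = 42.74%


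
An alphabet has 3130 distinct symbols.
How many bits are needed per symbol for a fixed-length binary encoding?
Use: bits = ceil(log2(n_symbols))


log2(3130) = 11.6119
Bracket: 2^11 = 2048 < 3130 <= 2^12 = 4096
So ceil(log2(3130)) = 12

bits = ceil(log2(3130)) = ceil(11.6119) = 12 bits


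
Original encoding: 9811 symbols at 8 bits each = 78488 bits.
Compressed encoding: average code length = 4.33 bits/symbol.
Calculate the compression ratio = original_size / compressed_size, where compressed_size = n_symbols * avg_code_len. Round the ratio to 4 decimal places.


original_size = n_symbols * orig_bits = 9811 * 8 = 78488 bits
compressed_size = n_symbols * avg_code_len = 9811 * 4.33 = 42481.63 bits
ratio = original_size / compressed_size = 78488 / 42481.63 = 1.8476

Compression ratio = 1.8476


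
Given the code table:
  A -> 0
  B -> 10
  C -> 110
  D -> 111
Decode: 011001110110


Decoding:
0 -> A
110 -> C
0 -> A
111 -> D
0 -> A
110 -> C


Result: ACADAC


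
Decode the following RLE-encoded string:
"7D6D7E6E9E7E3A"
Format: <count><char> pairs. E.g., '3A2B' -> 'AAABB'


Expanding each <count><char> pair:
  7D -> 'DDDDDDD'
  6D -> 'DDDDDD'
  7E -> 'EEEEEEE'
  6E -> 'EEEEEE'
  9E -> 'EEEEEEEEE'
  7E -> 'EEEEEEE'
  3A -> 'AAA'

Decoded = DDDDDDDDDDDDDEEEEEEEEEEEEEEEEEEEEEEEEEEEEEAAA


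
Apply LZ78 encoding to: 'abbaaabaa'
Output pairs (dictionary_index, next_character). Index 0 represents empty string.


LZ78 encoding steps:
Dictionary: {0: ''}
Step 1: w='' (idx 0), next='a' -> output (0, 'a'), add 'a' as idx 1
Step 2: w='' (idx 0), next='b' -> output (0, 'b'), add 'b' as idx 2
Step 3: w='b' (idx 2), next='a' -> output (2, 'a'), add 'ba' as idx 3
Step 4: w='a' (idx 1), next='a' -> output (1, 'a'), add 'aa' as idx 4
Step 5: w='ba' (idx 3), next='a' -> output (3, 'a'), add 'baa' as idx 5


Encoded: [(0, 'a'), (0, 'b'), (2, 'a'), (1, 'a'), (3, 'a')]


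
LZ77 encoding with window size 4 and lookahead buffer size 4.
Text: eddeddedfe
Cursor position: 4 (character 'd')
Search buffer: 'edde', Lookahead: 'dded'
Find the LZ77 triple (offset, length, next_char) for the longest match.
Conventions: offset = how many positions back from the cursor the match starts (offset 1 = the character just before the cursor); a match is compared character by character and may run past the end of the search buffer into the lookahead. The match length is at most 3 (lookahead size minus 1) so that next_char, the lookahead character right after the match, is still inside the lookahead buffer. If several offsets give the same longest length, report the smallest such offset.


Try each offset into the search buffer:
  offset=1 (pos 3, char 'e'): match length 0
  offset=2 (pos 2, char 'd'): match length 1
  offset=3 (pos 1, char 'd'): match length 3
  offset=4 (pos 0, char 'e'): match length 0
Longest match has length 3 at offset 3.
next_char = character at position 4 + 3 = 7 -> 'd'

Best match: offset=3, length=3 (matching 'dde' starting at position 1)
LZ77 triple: (3, 3, 'd')


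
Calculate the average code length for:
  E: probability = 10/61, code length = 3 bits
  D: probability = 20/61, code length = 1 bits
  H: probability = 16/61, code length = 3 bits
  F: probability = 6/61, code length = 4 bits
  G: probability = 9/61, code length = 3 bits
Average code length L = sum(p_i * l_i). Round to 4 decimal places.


Weighted contributions p_i * l_i:
  E: (10/61) * 3 = 30/61
  D: (20/61) * 1 = 20/61
  H: (16/61) * 3 = 48/61
  F: (6/61) * 4 = 24/61
  G: (9/61) * 3 = 27/61
Sum = (30 + 20 + 48 + 24 + 27)/61 = 149/61

L = 149/61 = 2.4426 bits/symbol


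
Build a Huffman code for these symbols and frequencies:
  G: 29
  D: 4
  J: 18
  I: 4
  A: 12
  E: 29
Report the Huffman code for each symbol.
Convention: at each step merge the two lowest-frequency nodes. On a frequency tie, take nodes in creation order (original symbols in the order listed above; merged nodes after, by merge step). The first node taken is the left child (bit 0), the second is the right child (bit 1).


Huffman tree construction:
Step 1: Merge D(4) + I(4) = 8
Step 2: Merge (D+I)(8) + A(12) = 20
Step 3: Merge J(18) + ((D+I)+A)(20) = 38
Step 4: Merge G(29) + E(29) = 58
Step 5: Merge (J+((D+I)+A))(38) + (G+E)(58) = 96
Read each symbol's code off the tree from the root (left child = 0, right child = 1).

Codes:
  G: 10 (length 2)
  D: 0100 (length 4)
  J: 00 (length 2)
  I: 0101 (length 4)
  A: 011 (length 3)
  E: 11 (length 2)
Average code length: 220/96 = 2.2917 bits/symbol


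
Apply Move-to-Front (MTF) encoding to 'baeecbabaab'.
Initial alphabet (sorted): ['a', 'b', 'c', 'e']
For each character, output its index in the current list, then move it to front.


MTF encoding:
'b': index 1 in ['a', 'b', 'c', 'e'] -> ['b', 'a', 'c', 'e']
'a': index 1 in ['b', 'a', 'c', 'e'] -> ['a', 'b', 'c', 'e']
'e': index 3 in ['a', 'b', 'c', 'e'] -> ['e', 'a', 'b', 'c']
'e': index 0 in ['e', 'a', 'b', 'c'] -> ['e', 'a', 'b', 'c']
'c': index 3 in ['e', 'a', 'b', 'c'] -> ['c', 'e', 'a', 'b']
'b': index 3 in ['c', 'e', 'a', 'b'] -> ['b', 'c', 'e', 'a']
'a': index 3 in ['b', 'c', 'e', 'a'] -> ['a', 'b', 'c', 'e']
'b': index 1 in ['a', 'b', 'c', 'e'] -> ['b', 'a', 'c', 'e']
'a': index 1 in ['b', 'a', 'c', 'e'] -> ['a', 'b', 'c', 'e']
'a': index 0 in ['a', 'b', 'c', 'e'] -> ['a', 'b', 'c', 'e']
'b': index 1 in ['a', 'b', 'c', 'e'] -> ['b', 'a', 'c', 'e']


Output: [1, 1, 3, 0, 3, 3, 3, 1, 1, 0, 1]


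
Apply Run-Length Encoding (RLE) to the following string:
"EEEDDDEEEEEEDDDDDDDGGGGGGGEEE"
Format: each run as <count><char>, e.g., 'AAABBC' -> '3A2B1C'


Scanning runs left to right:
  i=0: run of 'E' x 3 -> '3E'
  i=3: run of 'D' x 3 -> '3D'
  i=6: run of 'E' x 6 -> '6E'
  i=12: run of 'D' x 7 -> '7D'
  i=19: run of 'G' x 7 -> '7G'
  i=26: run of 'E' x 3 -> '3E'

RLE = 3E3D6E7D7G3E


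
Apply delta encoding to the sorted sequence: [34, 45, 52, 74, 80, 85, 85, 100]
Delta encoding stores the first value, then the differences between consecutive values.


First value: 34
Deltas:
  45 - 34 = 11
  52 - 45 = 7
  74 - 52 = 22
  80 - 74 = 6
  85 - 80 = 5
  85 - 85 = 0
  100 - 85 = 15


Delta encoded: [34, 11, 7, 22, 6, 5, 0, 15]
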